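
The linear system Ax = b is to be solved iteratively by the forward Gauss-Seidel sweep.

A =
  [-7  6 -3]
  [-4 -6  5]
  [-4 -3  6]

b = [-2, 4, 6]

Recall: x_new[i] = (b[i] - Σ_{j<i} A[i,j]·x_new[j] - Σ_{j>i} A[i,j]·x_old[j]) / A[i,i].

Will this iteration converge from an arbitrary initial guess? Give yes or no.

yes

Diagonal D = diag(-7, -6, 6); L, U strict lower/upper.
T_GS = -(D+L)⁻¹U: row 0 first, T[0,2] = -(-3)/(-7) = -0.4286; later rows by forward substitution.
  T[0,:] = [+0.0000, +0.8571, -0.4286]
  T[1,:] = [+0.0000, -0.5714, +1.1190]
  T[2,:] = [+0.0000, +0.2857, +0.2738]
|roots of det(T-λI)|: 0.8547, 0.5571, 0.0000.
ρ(T) = max|λ| = 0.8547; 0.8547 < 1 ⇒ converges.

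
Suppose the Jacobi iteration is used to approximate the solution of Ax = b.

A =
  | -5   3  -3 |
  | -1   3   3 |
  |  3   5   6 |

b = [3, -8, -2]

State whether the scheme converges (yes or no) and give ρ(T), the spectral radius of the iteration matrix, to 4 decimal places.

no, ρ = 1.3008

Diagonal D = diag(-5, 3, 6); L, U strict lower/upper.
Jacobi: T = -D⁻¹(L+U), T[1,2] = -(3)/(3) = -1.0000; T[1,1] = 0.
  T[0,:] = [+0.0000  +0.6000  -0.6000]
  T[1,:] = [+0.3333  +0.0000  -1.0000]
  T[2,:] = [-0.5000  -0.8333  +0.0000]
eigenvalue magnitudes: 1.3008, 0.9039, 0.3969.
ρ = 1.3008; 1.3008 > 1: divergent.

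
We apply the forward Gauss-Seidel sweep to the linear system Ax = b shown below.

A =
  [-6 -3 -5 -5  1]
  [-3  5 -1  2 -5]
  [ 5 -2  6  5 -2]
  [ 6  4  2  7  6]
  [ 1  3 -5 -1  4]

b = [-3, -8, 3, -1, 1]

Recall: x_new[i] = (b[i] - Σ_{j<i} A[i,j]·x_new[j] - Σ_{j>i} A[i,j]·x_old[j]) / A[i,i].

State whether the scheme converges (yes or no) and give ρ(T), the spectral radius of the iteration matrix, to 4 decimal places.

Diagonal D = diag(-6, 5, 6, 7, 4); L, U strict lower/upper.
Gauss-Seidel: T = -(D+L)⁻¹U, row 0 first, T[0,4] = -(1)/(-6) = +0.1667; later rows by forward substitution.
  T[0,:] = [+0.0000, -0.5000, -0.8333, -0.8333, +0.1667]
  T[1,:] = [+0.0000, -0.3000, -0.3000, -0.9000, +1.1000]
  T[2,:] = [+0.0000, +0.3167, +0.5944, -0.4389, +0.5611]
  T[3,:] = [+0.0000, +0.5095, +0.7159, +1.3540, -1.7889]
  T[4,:] = [+0.0000, +0.8732, +1.3554, +0.6732, -0.6125]
moduli |λ_i(T)| = 1.5036, 0.4946, 0.4946, 0.0486, 0.0000.
spectral radius ρ = 1.5036; 1.5036 > 1 ⇒ diverges.

no, ρ = 1.5036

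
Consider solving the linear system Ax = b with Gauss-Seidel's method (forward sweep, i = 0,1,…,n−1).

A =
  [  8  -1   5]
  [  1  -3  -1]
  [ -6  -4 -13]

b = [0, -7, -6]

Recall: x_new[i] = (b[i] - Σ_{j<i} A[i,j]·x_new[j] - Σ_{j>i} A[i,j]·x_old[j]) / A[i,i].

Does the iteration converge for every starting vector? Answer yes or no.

yes

Let D = diag(8, -3, -13); L, U the strict triangles.
Gauss-Seidel: T = -(D+L)⁻¹U, row 0 first, T[0,1] = -(-1)/(8) = +0.1250; later rows by forward substitution.
  T[0,:] = [+0.0000, +0.1250, -0.6250]
  T[1,:] = [+0.0000, +0.0417, -0.5417]
  T[2,:] = [+0.0000, -0.0705, +0.4551]
eigenvalue magnitudes: 0.5329, 0.0361, 0.0000.
ρ = 0.5329; 0.5329 < 1: convergent.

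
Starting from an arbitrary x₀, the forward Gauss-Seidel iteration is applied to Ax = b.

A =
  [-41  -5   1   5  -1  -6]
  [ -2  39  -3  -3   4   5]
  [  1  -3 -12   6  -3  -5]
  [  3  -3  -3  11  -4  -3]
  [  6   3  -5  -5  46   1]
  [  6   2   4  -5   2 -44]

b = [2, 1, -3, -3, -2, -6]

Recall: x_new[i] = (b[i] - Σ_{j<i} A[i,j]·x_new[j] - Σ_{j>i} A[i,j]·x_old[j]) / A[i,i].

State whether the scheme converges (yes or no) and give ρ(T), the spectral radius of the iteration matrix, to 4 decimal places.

Split A = D + L + U, D = diag(-41, 39, -12, 11, 46, -44).
T_GS = -(D+L)⁻¹U: row 0 first, T[0,5] = -(-6)/(-41) = -0.1463; later rows by forward substitution.
  T[0,:] = [+0.0000  -0.1220  +0.0244  +0.1220  -0.0244  -0.1463]
  T[1,:] = [+0.0000  -0.0063  +0.0782  +0.0832  -0.1038  -0.1357]
  T[2,:] = [+0.0000  -0.0086  -0.0175  +0.4894  -0.2261  -0.3949]
  T[3,:] = [+0.0000  +0.0292  +0.0099  +0.1229  +0.2803  +0.1679]
  T[4,:] = [+0.0000  +0.0186  -0.0091  +0.0452  +0.0158  -0.0185]
  T[5,:] = [+0.0000  -0.0202  +0.0037  +0.0530  -0.0597  -0.0819]
eigenvalue magnitudes: 0.2321, 0.1731, 0.0573, 0.0468, 0.0468, 0.0000.
ρ(T) = max|λ| = 0.2321; 0.2321 < 1: convergent.

yes, ρ = 0.2321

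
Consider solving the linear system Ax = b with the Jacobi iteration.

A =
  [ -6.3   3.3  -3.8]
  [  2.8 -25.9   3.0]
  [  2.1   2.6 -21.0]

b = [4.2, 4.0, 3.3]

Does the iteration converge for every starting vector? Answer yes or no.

yes

Let D = diag(-6.3, -25.9, -21); L, U the strict triangles.
Jacobi T = -D⁻¹(L+U): T[0,1] = -(3.3)/(-6.3) = +0.5238; T[0,0] = 0.
  T[0,:] = [+0.0000, +0.5238, -0.6032]
  T[1,:] = [+0.1081, +0.0000, +0.1158]
  T[2,:] = [+0.1000, +0.1238, +0.0000]
|roots of det(T-λI)|: 0.1539, 0.1142, 0.1142.
spectral radius ρ = 0.1539; 0.1539 < 1 ⇒ converges.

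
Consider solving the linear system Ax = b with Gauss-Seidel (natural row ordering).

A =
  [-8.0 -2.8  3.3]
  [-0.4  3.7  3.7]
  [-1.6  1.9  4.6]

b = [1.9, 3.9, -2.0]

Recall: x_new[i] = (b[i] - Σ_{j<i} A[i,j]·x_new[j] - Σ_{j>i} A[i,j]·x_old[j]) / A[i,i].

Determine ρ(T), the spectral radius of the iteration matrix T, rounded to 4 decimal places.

0.6794

Let D = diag(-8, 3.7, 4.6); L, U the strict triangles.
Gauss-Seidel: T = -(D+L)⁻¹U, row 0 first, T[0,2] = -(3.3)/(-8) = +0.4125; later rows by forward substitution.
  T[0,:] = [+0.0000 -0.3500 +0.4125]
  T[1,:] = [+0.0000 -0.0378 -0.9554]
  T[2,:] = [+0.0000 -0.1061 +0.5381]
eigenvalue magnitudes: 0.6794, 0.1792, 0.0000.
spectral radius ρ = 0.6794; 0.6794 < 1 ⇒ converges.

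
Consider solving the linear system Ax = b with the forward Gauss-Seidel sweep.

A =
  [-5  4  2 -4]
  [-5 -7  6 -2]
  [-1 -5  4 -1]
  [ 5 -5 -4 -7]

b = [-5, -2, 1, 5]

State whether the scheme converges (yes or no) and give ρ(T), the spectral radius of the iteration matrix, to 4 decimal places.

no, ρ = 1.1444

Diagonal D = diag(-5, -7, 4, -7); L, U strict lower/upper.
GS T = -(D+L)⁻¹U: row 0 first, T[0,2] = -(2)/(-5) = +0.4000; later rows by forward substitution.
  T[0,:] = [+0.0000  +0.8000  +0.4000  -0.8000]
  T[1,:] = [+0.0000  -0.5714  +0.5714  +0.2857]
  T[2,:] = [+0.0000  -0.5143  +0.8143  +0.4071]
  T[3,:] = [+0.0000  +1.2735  -0.5878  -1.0082]
|eigenvalues of T|: 1.1444, 0.5676, 0.1885, 0.0000.
spectral radius ρ = 1.1444; 1.1444 > 1 ⇒ diverges.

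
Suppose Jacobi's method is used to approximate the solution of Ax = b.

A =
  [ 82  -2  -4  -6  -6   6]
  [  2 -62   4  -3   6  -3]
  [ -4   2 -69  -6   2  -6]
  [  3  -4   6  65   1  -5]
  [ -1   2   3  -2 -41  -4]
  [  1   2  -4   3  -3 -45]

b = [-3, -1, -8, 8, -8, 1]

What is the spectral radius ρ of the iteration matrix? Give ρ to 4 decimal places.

0.1507

Diagonal D = diag(82, -62, -69, 65, -41, -45); L, U strict lower/upper.
T_J = -D⁻¹(L+U): T[2,1] = -(2)/(-69) = +0.0290; T[2,2] = 0.
  T[0,:] = [+0.0000  +0.0244  +0.0488  +0.0732  +0.0732  -0.0732]
  T[1,:] = [+0.0323  +0.0000  +0.0645  -0.0484  +0.0968  -0.0484]
  T[2,:] = [-0.0580  +0.0290  +0.0000  -0.0870  +0.0290  -0.0870]
  T[3,:] = [-0.0462  +0.0615  -0.0923  +0.0000  -0.0154  +0.0769]
  T[4,:] = [-0.0244  +0.0488  +0.0732  -0.0488  +0.0000  -0.0976]
  T[5,:] = [+0.0222  +0.0444  -0.0889  +0.0667  -0.0667  +0.0000]
eigenvalue magnitudes: 0.1507, 0.1180, 0.1149, 0.0899, 0.0899, 0.0652.
ρ(T) = max|λ| = 0.1507; 0.1507 < 1, so it converges for any x₀.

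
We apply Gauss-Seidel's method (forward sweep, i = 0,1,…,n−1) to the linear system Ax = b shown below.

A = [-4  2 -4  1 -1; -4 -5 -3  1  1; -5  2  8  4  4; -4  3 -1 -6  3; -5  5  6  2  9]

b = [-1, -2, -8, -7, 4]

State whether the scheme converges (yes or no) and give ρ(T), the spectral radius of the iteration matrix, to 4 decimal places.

Diagonal D = diag(-4, -5, 8, -6, 9); L, U strict lower/upper.
T_GS = -(D+L)⁻¹U: row 0 first, T[0,1] = -(2)/(-4) = +0.5000; later rows by forward substitution.
  T[0,:] = [+0.0000 +0.5000 -1.0000 +0.2500 -0.2500]
  T[1,:] = [+0.0000 -0.4000 +0.2000 +0.0000 +0.4000]
  T[2,:] = [+0.0000 +0.4125 -0.6750 -0.3438 -0.7562]
  T[3,:] = [+0.0000 -0.6021 +0.8792 -0.1094 +0.9927]
  T[4,:] = [+0.0000 +0.3588 -0.4120 +0.3924 -0.0775]
|eigenvalues of T|: 1.2691, 0.4595, 0.2673, 0.2673, 0.0000.
ρ(T) = max|λ| = 1.2691; 1.2691 > 1, so it fails to converge.

no, ρ = 1.2691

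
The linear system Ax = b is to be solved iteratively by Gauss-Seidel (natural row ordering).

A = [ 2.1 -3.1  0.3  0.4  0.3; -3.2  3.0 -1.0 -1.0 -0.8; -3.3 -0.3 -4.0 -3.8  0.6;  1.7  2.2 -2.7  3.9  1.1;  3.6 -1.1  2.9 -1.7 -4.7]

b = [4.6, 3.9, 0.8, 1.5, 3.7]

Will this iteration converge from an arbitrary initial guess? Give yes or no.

no

Split A = D + L + U, D = diag(2.1, 3, -4, 3.9, -4.7).
T_GS = -(D+L)⁻¹U: row 0 first, T[0,1] = -(-3.1)/(2.1) = +1.4762; later rows by forward substitution.
  T[0,:] = [+0.0000  +1.4762  -0.1429  -0.1905  -0.1429]
  T[1,:] = [+0.0000  +1.5746  +0.1810  +0.1302  +0.1143]
  T[2,:] = [+0.0000  -1.3360  +0.1043  -0.8026  +0.2593]
  T[3,:] = [+0.0000  -2.4566  +0.0324  -0.5461  -0.1047]
  T[4,:] = [+0.0000  +0.8264  -0.0991  -0.4741  +0.0617]
moduli |λ_i(T)| = 1.5139, 0.5048, 0.5048, 0.2618, 0.0000.
spectral radius ρ = 1.5139; 1.5139 > 1, so it fails to converge.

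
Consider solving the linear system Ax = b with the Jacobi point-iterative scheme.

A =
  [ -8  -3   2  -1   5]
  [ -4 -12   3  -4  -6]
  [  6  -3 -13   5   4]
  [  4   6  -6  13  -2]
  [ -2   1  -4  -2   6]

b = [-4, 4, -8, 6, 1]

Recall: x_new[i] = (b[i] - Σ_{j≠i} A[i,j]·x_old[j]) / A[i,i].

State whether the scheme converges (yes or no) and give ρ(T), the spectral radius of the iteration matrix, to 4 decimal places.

Write A = D+L+U with D = diag(-8, -12, -13, 13, 6).
Jacobi T = -D⁻¹(L+U): T[0,2] = -(2)/(-8) = +0.2500; T[0,0] = 0.
  T[0,:] = [+0.0000 -0.3750 +0.2500 -0.1250 +0.6250]
  T[1,:] = [-0.3333 +0.0000 +0.2500 -0.3333 -0.5000]
  T[2,:] = [+0.4615 -0.2308 +0.0000 +0.3846 +0.3077]
  T[3,:] = [-0.3077 -0.4615 +0.4615 +0.0000 +0.1538]
  T[4,:] = [+0.3333 -0.1667 +0.6667 +0.3333 +0.0000]
eigenvalue magnitudes: 1.1673, 0.8623, 0.3474, 0.3474, 0.2283.
ρ = 1.1673; 1.1673 > 1: divergent.

no, ρ = 1.1673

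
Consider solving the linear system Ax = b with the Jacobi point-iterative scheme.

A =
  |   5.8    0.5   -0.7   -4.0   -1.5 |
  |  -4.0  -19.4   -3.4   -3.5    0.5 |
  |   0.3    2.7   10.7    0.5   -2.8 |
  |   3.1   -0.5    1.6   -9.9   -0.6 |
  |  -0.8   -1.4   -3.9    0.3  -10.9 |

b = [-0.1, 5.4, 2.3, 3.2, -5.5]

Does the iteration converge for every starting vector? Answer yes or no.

yes

Write A = D+L+U with D = diag(5.8, -19.4, 10.7, -9.9, -10.9).
T_J = -D⁻¹(L+U): T[4,1] = -(-1.4)/(-10.9) = -0.1284; T[4,4] = 0.
  T[0,:] = [+0.0000 -0.0862 +0.1207 +0.6897 +0.2586]
  T[1,:] = [-0.2062 +0.0000 -0.1753 -0.1804 +0.0258]
  T[2,:] = [-0.0280 -0.2523 +0.0000 -0.0467 +0.2617]
  T[3,:] = [+0.3131 -0.0505 +0.1616 +0.0000 -0.0606]
  T[4,:] = [-0.0734 -0.1284 -0.3578 +0.0275 +0.0000]
moduli |λ_i(T)| = 0.5437, 0.4230, 0.2968, 0.2968, 0.0153.
spectral radius ρ = 0.5437; 0.5437 < 1: convergent.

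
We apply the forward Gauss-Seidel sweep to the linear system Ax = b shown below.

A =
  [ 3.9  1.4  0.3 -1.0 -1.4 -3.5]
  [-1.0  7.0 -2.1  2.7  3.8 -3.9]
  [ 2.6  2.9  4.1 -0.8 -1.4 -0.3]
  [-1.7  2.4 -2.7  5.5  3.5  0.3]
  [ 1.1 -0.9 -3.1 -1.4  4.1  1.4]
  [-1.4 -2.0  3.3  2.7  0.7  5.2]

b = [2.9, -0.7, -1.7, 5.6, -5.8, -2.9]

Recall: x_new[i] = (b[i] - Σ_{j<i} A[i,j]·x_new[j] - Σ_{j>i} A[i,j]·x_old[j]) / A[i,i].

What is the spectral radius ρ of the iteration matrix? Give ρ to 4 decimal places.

Diagonal D = diag(3.9, 7, 4.1, 5.5, 4.1, 5.2); L, U strict lower/upper.
GS T = -(D+L)⁻¹U: row 0 first, T[0,3] = -(-1)/(3.9) = +0.2564; later rows by forward substitution.
  T[0,:] = [+0.0000 -0.3590 -0.0769 +0.2564 +0.3590 +0.8974]
  T[1,:] = [+0.0000 -0.0513 +0.2890 -0.3491 -0.4916 +0.6853]
  T[2,:] = [+0.0000 +0.2639 -0.1556 +0.2794 +0.4615 -0.9807]
  T[3,:] = [+0.0000 +0.0410 -0.2263 +0.3688 -0.0843 -0.5576]
  T[4,:] = [+0.0000 +0.2986 -0.1109 +0.1918 +0.1159 -1.3637]
  T[5,:] = [+0.0000 -0.3453 +0.3216 -0.4598 -0.3571 +1.6007]
|eigenvalues of T|: 1.5605, 0.3954, 0.2737, 0.1466, 0.0496, 0.0000.
spectral radius ρ = 1.5605; 1.5605 > 1: divergent.

1.5605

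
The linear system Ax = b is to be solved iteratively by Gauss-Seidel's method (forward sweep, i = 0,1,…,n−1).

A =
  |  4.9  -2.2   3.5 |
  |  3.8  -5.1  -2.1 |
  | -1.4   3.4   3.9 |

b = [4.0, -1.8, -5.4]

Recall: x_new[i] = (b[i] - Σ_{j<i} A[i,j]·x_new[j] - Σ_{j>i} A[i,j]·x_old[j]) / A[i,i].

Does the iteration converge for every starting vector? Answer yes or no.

Diagonal D = diag(4.9, -5.1, 3.9); L, U strict lower/upper.
Gauss-Seidel: T = -(D+L)⁻¹U, row 0 first, T[0,2] = -(3.5)/(4.9) = -0.7143; later rows by forward substitution.
  T[0,:] = [+0.0000, +0.4490, -0.7143]
  T[1,:] = [+0.0000, +0.3345, -0.9440]
  T[2,:] = [+0.0000, -0.1305, +0.5665]
|roots of det(T-λI)|: 0.8202, 0.0809, 0.0000.
ρ = 0.8202; 0.8202 < 1, so it converges for any x₀.

yes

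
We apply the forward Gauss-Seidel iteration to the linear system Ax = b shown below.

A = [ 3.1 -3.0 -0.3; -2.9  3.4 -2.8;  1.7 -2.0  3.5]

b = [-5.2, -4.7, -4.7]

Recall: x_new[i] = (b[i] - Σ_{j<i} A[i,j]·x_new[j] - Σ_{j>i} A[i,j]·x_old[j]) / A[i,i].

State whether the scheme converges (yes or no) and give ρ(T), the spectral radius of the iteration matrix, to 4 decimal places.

yes, ρ = 0.8295

Let D = diag(3.1, 3.4, 3.5); L, U the strict triangles.
GS T = -(D+L)⁻¹U: row 0 first, T[0,2] = -(-0.3)/(3.1) = +0.0968; later rows by forward substitution.
  T[0,:] = [+0.0000, +0.9677, +0.0968]
  T[1,:] = [+0.0000, +0.8254, +0.9061]
  T[2,:] = [+0.0000, +0.0016, +0.4708]
eigenvalue magnitudes: 0.8295, 0.4666, 0.0000.
spectral radius ρ = 0.8295; 0.8295 < 1, so it converges for any x₀.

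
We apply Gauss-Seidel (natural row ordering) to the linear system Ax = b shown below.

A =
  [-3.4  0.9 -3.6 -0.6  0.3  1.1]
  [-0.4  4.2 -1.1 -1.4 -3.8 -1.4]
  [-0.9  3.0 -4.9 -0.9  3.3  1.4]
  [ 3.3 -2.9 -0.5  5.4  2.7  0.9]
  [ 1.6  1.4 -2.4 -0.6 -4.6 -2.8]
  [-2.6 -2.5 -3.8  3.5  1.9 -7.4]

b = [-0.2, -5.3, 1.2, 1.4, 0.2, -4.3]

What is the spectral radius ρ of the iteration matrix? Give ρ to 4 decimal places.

1.2169

Diagonal D = diag(-3.4, 4.2, -4.9, 5.4, -4.6, -7.4); L, U strict lower/upper.
T_GS = -(D+L)⁻¹U: row 0 first, T[0,4] = -(0.3)/(-3.4) = +0.0882; later rows by forward substitution.
  T[0,:] = [+0.0000, +0.2647, -1.0588, -0.1765, +0.0882, +0.3235]
  T[1,:] = [+0.0000, +0.0252, +0.1611, +0.3165, +0.9132, +0.3641]
  T[2,:] = [+0.0000, -0.0332, +0.2931, +0.0425, +1.2163, +0.4492]
  T[3,:] = [+0.0000, -0.1513, +0.7607, +0.2818, +0.0491, -0.1272]
  T[4,:] = [+0.0000, +0.1368, -0.5714, -0.0240, -0.3324, -0.6031]
  T[5,:] = [+0.0000, -0.1209, +0.3802, +0.0603, -1.0262, -0.6824]
eigenvalue magnitudes: 1.2169, 0.6338, 0.6338, 0.2902, 0.0096, 0.0000.
spectral radius ρ = 1.2169; 1.2169 > 1, so it fails to converge.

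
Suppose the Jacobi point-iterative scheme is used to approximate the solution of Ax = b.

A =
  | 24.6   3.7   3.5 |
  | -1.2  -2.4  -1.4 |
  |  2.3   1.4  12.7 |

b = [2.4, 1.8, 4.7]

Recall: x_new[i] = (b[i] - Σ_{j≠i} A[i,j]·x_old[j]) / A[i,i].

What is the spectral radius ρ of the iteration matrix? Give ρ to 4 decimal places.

Diagonal D = diag(24.6, -2.4, 12.7); L, U strict lower/upper.
Jacobi: T = -D⁻¹(L+U), T[0,2] = -(3.5)/(24.6) = -0.1423; T[0,0] = 0.
  T[0,:] = [+0.0000, -0.1504, -0.1423]
  T[1,:] = [-0.5000, +0.0000, -0.5833]
  T[2,:] = [-0.1811, -0.1102, +0.0000]
eigenvalue magnitudes: 0.4651, 0.2878, 0.1773.
ρ = 0.4651; 0.4651 < 1: convergent.

0.4651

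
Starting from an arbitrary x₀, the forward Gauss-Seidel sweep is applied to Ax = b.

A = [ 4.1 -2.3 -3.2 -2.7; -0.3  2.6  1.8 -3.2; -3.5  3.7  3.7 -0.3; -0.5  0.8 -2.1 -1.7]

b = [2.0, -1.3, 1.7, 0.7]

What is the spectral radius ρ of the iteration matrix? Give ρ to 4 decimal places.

Diagonal D = diag(4.1, 2.6, 3.7, -1.7); L, U strict lower/upper.
T_GS = -(D+L)⁻¹U: row 0 first, T[0,1] = -(-2.3)/(4.1) = +0.5610; later rows by forward substitution.
  T[0,:] = [+0.0000  +0.5610  +0.7805  +0.6585]
  T[1,:] = [+0.0000  +0.0647  -0.6023  +1.3068]
  T[2,:] = [+0.0000  +0.4659  +1.3406  -0.6027]
  T[3,:] = [+0.0000  -0.7101  -2.1689  +1.1658]
|eigenvalues of T|: 1.4663, 1.0991, 0.0057, 0.0000.
ρ(T) = max|λ| = 1.4663; 1.4663 > 1, so it fails to converge.

1.4663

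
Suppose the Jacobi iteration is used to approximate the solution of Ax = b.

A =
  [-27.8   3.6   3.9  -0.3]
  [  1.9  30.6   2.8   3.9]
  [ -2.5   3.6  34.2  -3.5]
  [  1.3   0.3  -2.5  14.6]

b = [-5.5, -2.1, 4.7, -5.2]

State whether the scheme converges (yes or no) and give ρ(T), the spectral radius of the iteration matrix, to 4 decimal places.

Split A = D + L + U, D = diag(-27.8, 30.6, 34.2, 14.6).
Jacobi T = -D⁻¹(L+U): T[1,2] = -(2.8)/(30.6) = -0.0915; T[1,1] = 0.
  T[0,:] = [+0.0000  +0.1295  +0.1403  -0.0108]
  T[1,:] = [-0.0621  +0.0000  -0.0915  -0.1275]
  T[2,:] = [+0.0731  -0.1053  +0.0000  +0.1023]
  T[3,:] = [-0.0890  -0.0205  +0.1712  +0.0000]
|λ(T)| sorted: 0.2045, 0.1373, 0.1373, 0.0406.
ρ(T) = max|λ| = 0.2045; 0.2045 < 1: convergent.

yes, ρ = 0.2045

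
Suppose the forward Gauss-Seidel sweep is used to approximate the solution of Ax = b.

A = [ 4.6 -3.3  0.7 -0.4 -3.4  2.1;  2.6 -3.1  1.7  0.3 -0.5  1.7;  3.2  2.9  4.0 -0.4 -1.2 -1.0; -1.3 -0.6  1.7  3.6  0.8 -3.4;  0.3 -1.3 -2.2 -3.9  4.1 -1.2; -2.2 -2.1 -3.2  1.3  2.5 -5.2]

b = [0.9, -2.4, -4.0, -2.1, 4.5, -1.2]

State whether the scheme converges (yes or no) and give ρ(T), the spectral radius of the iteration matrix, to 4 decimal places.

no, ρ = 1.1275

Let D = diag(4.6, -3.1, 4, 3.6, 4.1, -5.2); L, U the strict triangles.
GS T = -(D+L)⁻¹U: row 0 first, T[0,3] = -(-0.4)/(4.6) = +0.0870; later rows by forward substitution.
  T[0,:] = [+0.0000 +0.7174 -0.1522 +0.0870 +0.7391 -0.4565]
  T[1,:] = [+0.0000 +0.6017 +0.4208 +0.1697 +0.4586 +0.1655]
  T[2,:] = [+0.0000 -1.0101 -0.1833 -0.0926 -0.6238 +0.4952]
  T[3,:] = [+0.0000 +0.8363 +0.1017 +0.1034 +0.4157 +0.5733]
  T[4,:] = [+0.0000 +0.3918 +0.1430 +0.0961 +0.1520 +1.1896]
  T[5,:] = [+0.0000 +0.4726 +0.1014 +0.0237 +0.0630 +0.5368]
eigenvalue magnitudes: 1.1275, 0.5183, 0.5183, 0.2475, 0.0144, 0.0000.
spectral radius ρ = 1.1275; 1.1275 > 1, so it fails to converge.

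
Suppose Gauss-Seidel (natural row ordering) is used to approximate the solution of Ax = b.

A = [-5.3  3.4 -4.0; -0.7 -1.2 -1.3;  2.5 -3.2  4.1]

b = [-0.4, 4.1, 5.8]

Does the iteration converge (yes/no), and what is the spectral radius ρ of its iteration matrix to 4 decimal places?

yes, ρ = 0.8914

Let D = diag(-5.3, -1.2, 4.1); L, U the strict triangles.
T_GS = -(D+L)⁻¹U: row 0 first, T[0,1] = -(3.4)/(-5.3) = +0.6415; later rows by forward substitution.
  T[0,:] = [+0.0000  +0.6415  -0.7547]
  T[1,:] = [+0.0000  -0.3742  -0.6431]
  T[2,:] = [+0.0000  -0.6832  -0.0417]
|roots of det(T-λI)|: 0.8914, 0.4754, 0.0000.
spectral radius ρ = 0.8914; 0.8914 < 1 ⇒ converges.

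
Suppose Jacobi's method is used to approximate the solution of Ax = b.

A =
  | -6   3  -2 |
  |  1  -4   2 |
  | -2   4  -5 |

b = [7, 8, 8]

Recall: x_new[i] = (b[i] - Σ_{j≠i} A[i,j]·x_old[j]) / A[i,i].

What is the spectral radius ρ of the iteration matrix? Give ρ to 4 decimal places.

Write A = D+L+U with D = diag(-6, -4, -5).
Jacobi: T = -D⁻¹(L+U), T[1,0] = -(1)/(-4) = +0.2500; T[1,1] = 0.
  T[0,:] = [+0.0000  +0.5000  -0.3333]
  T[1,:] = [+0.2500  +0.0000  +0.5000]
  T[2,:] = [-0.4000  +0.8000  +0.0000]
|λ(T)| sorted: 0.9166, 0.6263, 0.2903.
ρ(T) = max|λ| = 0.9166; 0.9166 < 1, so it converges for any x₀.

0.9166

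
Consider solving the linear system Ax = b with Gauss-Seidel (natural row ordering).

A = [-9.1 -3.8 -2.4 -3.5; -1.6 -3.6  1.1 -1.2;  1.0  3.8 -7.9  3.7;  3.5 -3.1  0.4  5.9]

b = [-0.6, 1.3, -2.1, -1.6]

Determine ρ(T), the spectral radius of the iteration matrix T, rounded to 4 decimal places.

0.5942

Diagonal D = diag(-9.1, -3.6, -7.9, 5.9); L, U strict lower/upper.
GS T = -(D+L)⁻¹U: row 0 first, T[0,1] = -(-3.8)/(-9.1) = -0.4176; later rows by forward substitution.
  T[0,:] = [+0.0000  -0.4176  -0.2637  -0.3846]
  T[1,:] = [+0.0000  +0.1856  +0.4228  -0.1624]
  T[2,:] = [+0.0000  +0.0364  +0.1700  +0.3416]
  T[3,:] = [+0.0000  +0.3428  +0.3671  +0.1197]
|eigenvalues of T|: 0.5942, 0.2443, 0.2443, 0.0000.
ρ(T) = max|λ| = 0.5942; 0.5942 < 1: convergent.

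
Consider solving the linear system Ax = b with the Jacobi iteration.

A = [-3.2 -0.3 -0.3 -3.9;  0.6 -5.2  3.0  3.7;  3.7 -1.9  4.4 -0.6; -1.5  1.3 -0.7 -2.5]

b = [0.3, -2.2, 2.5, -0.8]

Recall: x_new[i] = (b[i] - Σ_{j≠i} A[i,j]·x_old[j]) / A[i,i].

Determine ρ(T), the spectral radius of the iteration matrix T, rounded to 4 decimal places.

1.3012

Write A = D+L+U with D = diag(-3.2, -5.2, 4.4, -2.5).
T_J = -D⁻¹(L+U): T[3,0] = -(-1.5)/(-2.5) = -0.6000; T[3,3] = 0.
  T[0,:] = [+0.0000 -0.0938 -0.0938 -1.2188]
  T[1,:] = [+0.1154 +0.0000 +0.5769 +0.7115]
  T[2,:] = [-0.8409 +0.4318 +0.0000 +0.1364]
  T[3,:] = [-0.6000 +0.5200 -0.2800 +0.0000]
moduli |λ_i(T)| = 1.3012, 1.0904, 0.2883, 0.2883.
ρ(T) = max|λ| = 1.3012; 1.3012 > 1 ⇒ diverges.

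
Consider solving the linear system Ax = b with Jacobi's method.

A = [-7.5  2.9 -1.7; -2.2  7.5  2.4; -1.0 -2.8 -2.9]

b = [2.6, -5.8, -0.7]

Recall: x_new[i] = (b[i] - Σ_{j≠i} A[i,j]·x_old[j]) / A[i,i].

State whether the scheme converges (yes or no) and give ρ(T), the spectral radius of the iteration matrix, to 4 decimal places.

Diagonal D = diag(-7.5, 7.5, -2.9); L, U strict lower/upper.
Jacobi: T = -D⁻¹(L+U), T[2,0] = -(-1)/(-2.9) = -0.3448; T[2,2] = 0.
  T[0,:] = [+0.0000 +0.3867 -0.2267]
  T[1,:] = [+0.2933 +0.0000 -0.3200]
  T[2,:] = [-0.3448 -0.9655 +0.0000]
|eigenvalues of T|: 0.7967, 0.5550, 0.2417.
spectral radius ρ = 0.7967; 0.7967 < 1: convergent.

yes, ρ = 0.7967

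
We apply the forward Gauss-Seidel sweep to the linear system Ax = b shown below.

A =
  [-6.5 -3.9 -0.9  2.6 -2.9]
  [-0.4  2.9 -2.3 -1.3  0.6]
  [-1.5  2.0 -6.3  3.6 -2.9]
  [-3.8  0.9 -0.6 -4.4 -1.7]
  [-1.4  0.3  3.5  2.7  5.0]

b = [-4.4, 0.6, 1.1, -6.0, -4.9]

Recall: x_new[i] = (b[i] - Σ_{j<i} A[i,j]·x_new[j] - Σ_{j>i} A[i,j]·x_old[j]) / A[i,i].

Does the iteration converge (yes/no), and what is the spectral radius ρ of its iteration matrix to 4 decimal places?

no, ρ = 1.1739

A = D + L + U where D = diag(-6.5, 2.9, -6.3, -4.4, 5).
T_GS = -(D+L)⁻¹U: row 0 first, T[0,2] = -(-0.9)/(-6.5) = -0.1385; later rows by forward substitution.
  T[0,:] = [+0.0000 -0.6000 -0.1385 +0.4000 -0.4462]
  T[1,:] = [+0.0000 -0.0828 +0.7740 +0.5034 -0.2684]
  T[2,:] = [+0.0000 +0.1166 +0.2787 +0.6360 -0.4393]
  T[3,:] = [+0.0000 +0.4854 +0.2399 -0.3292 +0.0039]
  T[4,:] = [+0.0000 -0.5067 -0.4098 -0.1856 +0.1966]
|roots of det(T-λI)|: 1.1739, 0.5499, 0.5499, 0.0829, 0.0000.
ρ = 1.1739; 1.1739 > 1: divergent.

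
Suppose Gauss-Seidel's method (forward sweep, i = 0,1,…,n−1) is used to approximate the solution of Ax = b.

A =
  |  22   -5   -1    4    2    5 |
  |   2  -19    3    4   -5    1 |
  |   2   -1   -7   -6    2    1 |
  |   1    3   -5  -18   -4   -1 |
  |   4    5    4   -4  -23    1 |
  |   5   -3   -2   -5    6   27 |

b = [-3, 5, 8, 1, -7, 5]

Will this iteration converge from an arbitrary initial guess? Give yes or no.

yes

Write A = D+L+U with D = diag(22, -19, -7, -18, -23, 27).
Gauss-Seidel: T = -(D+L)⁻¹U, row 0 first, T[0,4] = -(2)/(22) = -0.0909; later rows by forward substitution.
  T[0,:] = [+0.0000, +0.2273, +0.0455, -0.1818, -0.0909, -0.2273]
  T[1,:] = [+0.0000, +0.0239, +0.1627, +0.1914, -0.2727, +0.0287]
  T[2,:] = [+0.0000, +0.0615, -0.0103, -0.9364, +0.2987, +0.0738]
  T[3,:] = [+0.0000, -0.0005, +0.0325, +0.2819, -0.3557, -0.0839]
  T[4,:] = [+0.0000, +0.0555, +0.0358, -0.2019, +0.0387, +0.0376]
  T[5,:] = [+0.0000, -0.0473, +0.0070, +0.0826, -0.0658, +0.0268]
|λ(T)| sorted: 0.4328, 0.1517, 0.1517, 0.1059, 0.0522, 0.0000.
spectral radius ρ = 0.4328; 0.4328 < 1: convergent.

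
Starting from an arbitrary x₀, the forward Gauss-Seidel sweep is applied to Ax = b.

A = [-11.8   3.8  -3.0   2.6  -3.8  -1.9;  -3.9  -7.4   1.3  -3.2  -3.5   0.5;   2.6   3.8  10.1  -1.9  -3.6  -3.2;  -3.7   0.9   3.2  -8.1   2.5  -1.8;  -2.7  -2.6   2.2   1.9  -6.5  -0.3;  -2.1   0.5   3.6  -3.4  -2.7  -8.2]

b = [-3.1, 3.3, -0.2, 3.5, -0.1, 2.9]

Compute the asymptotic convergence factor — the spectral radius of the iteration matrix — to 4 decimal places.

0.8989

Let D = diag(-11.8, -7.4, 10.1, -8.1, -6.5, -8.2); L, U the strict triangles.
Gauss-Seidel: T = -(D+L)⁻¹U, row 0 first, T[0,5] = -(-1.9)/(-11.8) = -0.1610; later rows by forward substitution.
  T[0,:] = [+0.0000  +0.3220  -0.2542  +0.2203  -0.3220  -0.1610]
  T[1,:] = [+0.0000  -0.1697  +0.3097  -0.5486  -0.3033  +0.1524]
  T[2,:] = [+0.0000  -0.0190  -0.0511  +0.3378  +0.5534  +0.3009]
  T[3,:] = [+0.0000  -0.1735  +0.1304  -0.0282  +0.6407  -0.0128]
  T[4,:] = [+0.0000  -0.1230  +0.0026  +0.2340  +0.6297  +0.0579]
  T[5,:] = [+0.0000  +0.0113  +0.0067  -0.0070  -0.1660  +0.1689]
eigenvalue magnitudes: 0.8989, 0.4998, 0.1739, 0.0369, 0.0135, 0.0000.
ρ = 0.8989; 0.8989 < 1 ⇒ converges.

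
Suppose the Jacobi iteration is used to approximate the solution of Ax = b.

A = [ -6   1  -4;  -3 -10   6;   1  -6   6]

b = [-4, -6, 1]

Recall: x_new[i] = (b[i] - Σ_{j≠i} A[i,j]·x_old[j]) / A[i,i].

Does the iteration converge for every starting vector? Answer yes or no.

Write A = D+L+U with D = diag(-6, -10, 6).
Jacobi: T = -D⁻¹(L+U), T[2,0] = -(1)/(6) = -0.1667; T[2,2] = 0.
  T[0,:] = [+0.0000  +0.1667  -0.6667]
  T[1,:] = [-0.3000  +0.0000  +0.6000]
  T[2,:] = [-0.1667  +1.0000  +0.0000]
moduli |λ_i(T)| = 0.9268, 0.5935, 0.3333.
ρ = 0.9268; 0.9268 < 1 ⇒ converges.

yes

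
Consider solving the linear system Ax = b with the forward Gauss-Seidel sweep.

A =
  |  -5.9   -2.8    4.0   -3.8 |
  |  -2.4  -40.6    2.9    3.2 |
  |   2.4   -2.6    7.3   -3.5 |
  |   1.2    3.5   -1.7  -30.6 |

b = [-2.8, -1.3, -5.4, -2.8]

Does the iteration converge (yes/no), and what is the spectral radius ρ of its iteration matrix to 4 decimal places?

Write A = D+L+U with D = diag(-5.9, -40.6, 7.3, -30.6).
GS T = -(D+L)⁻¹U: row 0 first, T[0,3] = -(-3.8)/(-5.9) = -0.6441; later rows by forward substitution.
  T[0,:] = [+0.0000  -0.4746  +0.6780  -0.6441]
  T[1,:] = [+0.0000  +0.0281  +0.0314  +0.1169]
  T[2,:] = [+0.0000  +0.1660  -0.2117  +0.7328]
  T[3,:] = [+0.0000  -0.0246  +0.0419  -0.0526]
|eigenvalues of T|: 0.3308, 0.0648, 0.0298, 0.0000.
ρ = 0.3308; 0.3308 < 1 ⇒ converges.

yes, ρ = 0.3308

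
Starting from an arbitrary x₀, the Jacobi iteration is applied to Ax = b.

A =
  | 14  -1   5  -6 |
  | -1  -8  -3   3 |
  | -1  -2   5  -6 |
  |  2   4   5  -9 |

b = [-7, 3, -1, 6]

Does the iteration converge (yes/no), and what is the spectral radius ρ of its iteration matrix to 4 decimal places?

yes, ρ = 0.9450

Diagonal D = diag(14, -8, 5, -9); L, U strict lower/upper.
Jacobi T = -D⁻¹(L+U): T[1,3] = -(3)/(-8) = +0.3750; T[1,1] = 0.
  T[0,:] = [+0.0000, +0.0714, -0.3571, +0.4286]
  T[1,:] = [-0.1250, +0.0000, -0.3750, +0.3750]
  T[2,:] = [+0.2000, +0.4000, +0.0000, +1.2000]
  T[3,:] = [+0.2222, +0.4444, +0.5556, +0.0000]
|λ(T)| sorted: 0.9450, 0.6945, 0.1444, 0.1444.
ρ(T) = max|λ| = 0.9450; 0.9450 < 1 ⇒ converges.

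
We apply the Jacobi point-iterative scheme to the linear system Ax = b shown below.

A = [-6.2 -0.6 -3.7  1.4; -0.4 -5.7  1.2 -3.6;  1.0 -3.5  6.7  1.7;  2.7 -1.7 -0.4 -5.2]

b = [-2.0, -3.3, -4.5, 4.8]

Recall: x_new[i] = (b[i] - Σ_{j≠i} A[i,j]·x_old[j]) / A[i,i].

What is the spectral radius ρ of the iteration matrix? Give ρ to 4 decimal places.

Diagonal D = diag(-6.2, -5.7, 6.7, -5.2); L, U strict lower/upper.
Jacobi T = -D⁻¹(L+U): T[2,0] = -(1)/(6.7) = -0.1493; T[2,2] = 0.
  T[0,:] = [+0.0000 -0.0968 -0.5968 +0.2258]
  T[1,:] = [-0.0702 +0.0000 +0.2105 -0.6316]
  T[2,:] = [-0.1493 +0.5224 +0.0000 -0.2537]
  T[3,:] = [+0.5192 -0.3269 -0.0769 +0.0000]
|λ(T)| sorted: 0.9200, 0.6716, 0.3612, 0.3612.
ρ = 0.9200; 0.9200 < 1 ⇒ converges.

0.9200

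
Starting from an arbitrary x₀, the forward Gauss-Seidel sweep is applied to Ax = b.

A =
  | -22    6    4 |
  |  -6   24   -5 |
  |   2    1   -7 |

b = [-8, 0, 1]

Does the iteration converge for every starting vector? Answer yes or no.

yes

Split A = D + L + U, D = diag(-22, 24, -7).
GS T = -(D+L)⁻¹U: row 0 first, T[0,1] = -(6)/(-22) = +0.2727; later rows by forward substitution.
  T[0,:] = [+0.0000, +0.2727, +0.1818]
  T[1,:] = [+0.0000, +0.0682, +0.2538]
  T[2,:] = [+0.0000, +0.0877, +0.0882]
eigenvalue magnitudes: 0.2277, 0.0713, 0.0000.
spectral radius ρ = 0.2277; 0.2277 < 1: convergent.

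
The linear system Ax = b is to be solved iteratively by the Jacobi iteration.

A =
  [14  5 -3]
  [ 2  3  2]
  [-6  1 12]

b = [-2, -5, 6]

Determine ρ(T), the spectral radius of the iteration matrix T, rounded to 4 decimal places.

Split A = D + L + U, D = diag(14, 3, 12).
T_J = -D⁻¹(L+U): T[1,0] = -(2)/(3) = -0.6667; T[1,1] = 0.
  T[0,:] = [+0.0000 -0.3571 +0.2143]
  T[1,:] = [-0.6667 +0.0000 -0.6667]
  T[2,:] = [+0.5000 -0.0833 +0.0000]
|eigenvalues of T|: 0.7574, 0.4158, 0.4158.
ρ = 0.7574; 0.7574 < 1, so it converges for any x₀.

0.7574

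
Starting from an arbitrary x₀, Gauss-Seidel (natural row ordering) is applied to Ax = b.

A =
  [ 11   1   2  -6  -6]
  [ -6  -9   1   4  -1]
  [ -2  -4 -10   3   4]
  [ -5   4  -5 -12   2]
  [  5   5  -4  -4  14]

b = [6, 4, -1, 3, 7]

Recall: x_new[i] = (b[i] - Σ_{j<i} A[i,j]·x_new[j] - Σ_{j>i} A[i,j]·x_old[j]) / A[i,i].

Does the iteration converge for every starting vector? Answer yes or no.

yes

A = D + L + U where D = diag(11, -9, -10, -12, 14).
T_GS = -(D+L)⁻¹U: row 0 first, T[0,1] = -(1)/(11) = -0.0909; later rows by forward substitution.
  T[0,:] = [+0.0000, -0.0909, -0.1818, +0.5455, +0.5455]
  T[1,:] = [+0.0000, +0.0606, +0.2323, +0.0808, -0.4747]
  T[2,:] = [+0.0000, -0.0061, -0.0566, +0.1586, +0.4808]
  T[3,:] = [+0.0000, +0.0606, +0.1768, -0.2664, -0.4192]
  T[4,:] = [+0.0000, +0.0264, +0.0163, -0.2545, -0.0076]
|eigenvalues of T|: 0.5603, 0.1508, 0.1508, 0.0141, 0.0000.
spectral radius ρ = 0.5603; 0.5603 < 1 ⇒ converges.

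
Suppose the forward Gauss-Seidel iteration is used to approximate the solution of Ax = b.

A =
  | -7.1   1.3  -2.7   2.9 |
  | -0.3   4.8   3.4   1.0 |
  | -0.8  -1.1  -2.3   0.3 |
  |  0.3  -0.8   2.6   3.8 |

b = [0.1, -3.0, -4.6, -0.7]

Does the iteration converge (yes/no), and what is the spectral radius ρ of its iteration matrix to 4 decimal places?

yes, ρ = 0.5048

A = D + L + U where D = diag(-7.1, 4.8, -2.3, 3.8).
Gauss-Seidel: T = -(D+L)⁻¹U, row 0 first, T[0,3] = -(2.9)/(-7.1) = +0.4085; later rows by forward substitution.
  T[0,:] = [+0.0000  +0.1831  -0.3803  +0.4085]
  T[1,:] = [+0.0000  +0.0114  -0.7321  -0.1828]
  T[2,:] = [+0.0000  -0.0692  +0.4824  +0.0758]
  T[3,:] = [+0.0000  +0.0353  -0.4542  -0.1226]
moduli |λ_i(T)| = 0.5048, 0.1094, 0.0242, 0.0000.
spectral radius ρ = 0.5048; 0.5048 < 1, so it converges for any x₀.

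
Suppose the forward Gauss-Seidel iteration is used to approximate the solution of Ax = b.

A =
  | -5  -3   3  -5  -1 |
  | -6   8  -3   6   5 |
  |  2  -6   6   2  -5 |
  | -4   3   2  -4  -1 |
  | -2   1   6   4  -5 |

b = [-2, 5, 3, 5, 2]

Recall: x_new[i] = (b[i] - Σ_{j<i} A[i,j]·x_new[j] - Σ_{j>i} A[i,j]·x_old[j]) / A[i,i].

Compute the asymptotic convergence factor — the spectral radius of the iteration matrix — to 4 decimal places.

1.1884

A = D + L + U where D = diag(-5, 8, 6, -4, -5).
T_GS = -(D+L)⁻¹U: row 0 first, T[0,4] = -(-1)/(-5) = -0.2000; later rows by forward substitution.
  T[0,:] = [+0.0000, -0.6000, +0.6000, -1.0000, -0.2000]
  T[1,:] = [+0.0000, -0.4500, +0.8250, -1.5000, -0.7750]
  T[2,:] = [+0.0000, -0.2500, +0.6250, -1.5000, +0.1250]
  T[3,:] = [+0.0000, +0.1375, +0.3312, -0.8750, -0.5687]
  T[4,:] = [+0.0000, -0.0400, +0.9400, -2.4000, -0.3800]
eigenvalue magnitudes: 1.1884, 0.8629, 0.7446, 0.0098, 0.0000.
ρ = 1.1884; 1.1884 > 1 ⇒ diverges.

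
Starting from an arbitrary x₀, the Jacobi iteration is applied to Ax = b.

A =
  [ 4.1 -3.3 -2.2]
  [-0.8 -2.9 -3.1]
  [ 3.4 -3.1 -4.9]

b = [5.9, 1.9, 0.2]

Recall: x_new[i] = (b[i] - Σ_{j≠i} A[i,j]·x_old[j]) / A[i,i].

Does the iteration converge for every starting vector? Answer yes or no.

no

Diagonal D = diag(4.1, -2.9, -4.9); L, U strict lower/upper.
T_J = -D⁻¹(L+U): T[2,0] = -(3.4)/(-4.9) = +0.6939; T[2,2] = 0.
  T[0,:] = [+0.0000, +0.8049, +0.5366]
  T[1,:] = [-0.2759, +0.0000, -1.0690]
  T[2,:] = [+0.6939, -0.6327, +0.0000]
eigenvalue magnitudes: 1.1282, 0.6680, 0.6680.
spectral radius ρ = 1.1282; 1.1282 > 1, so it fails to converge.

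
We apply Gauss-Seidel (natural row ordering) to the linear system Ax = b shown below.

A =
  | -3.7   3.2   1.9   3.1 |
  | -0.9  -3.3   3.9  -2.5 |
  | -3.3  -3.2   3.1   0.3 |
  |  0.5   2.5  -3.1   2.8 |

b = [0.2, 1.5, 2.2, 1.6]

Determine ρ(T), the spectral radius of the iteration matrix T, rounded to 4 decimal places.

1.5148

Split A = D + L + U, D = diag(-3.7, -3.3, 3.1, 2.8).
T_GS = -(D+L)⁻¹U: row 0 first, T[0,1] = -(3.2)/(-3.7) = +0.8649; later rows by forward substitution.
  T[0,:] = [+0.0000 +0.8649 +0.5135 +0.8378]
  T[1,:] = [+0.0000 -0.2359 +1.0418 -0.9861]
  T[2,:] = [+0.0000 +0.6772 +1.6220 -0.2228]
  T[3,:] = [+0.0000 +0.8059 +0.7740 +0.4842]
moduli |λ_i(T)| = 1.5148, 0.3189, 0.0366, 0.0000.
ρ = 1.5148; 1.5148 > 1: divergent.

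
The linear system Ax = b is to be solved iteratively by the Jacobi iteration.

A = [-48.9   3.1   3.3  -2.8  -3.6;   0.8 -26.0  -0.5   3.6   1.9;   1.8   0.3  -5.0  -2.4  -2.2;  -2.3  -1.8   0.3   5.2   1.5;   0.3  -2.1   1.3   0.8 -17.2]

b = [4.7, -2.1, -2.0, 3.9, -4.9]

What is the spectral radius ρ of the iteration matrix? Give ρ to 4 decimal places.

Let D = diag(-48.9, -26, -5, 5.2, -17.2); L, U the strict triangles.
T_J = -D⁻¹(L+U): T[3,4] = -(1.5)/(5.2) = -0.2885; T[3,3] = 0.
  T[0,:] = [+0.0000 +0.0634 +0.0675 -0.0573 -0.0736]
  T[1,:] = [+0.0308 +0.0000 -0.0192 +0.1385 +0.0731]
  T[2,:] = [+0.3600 +0.0600 +0.0000 -0.4800 -0.4400]
  T[3,:] = [+0.4423 +0.3462 -0.0577 +0.0000 -0.2885]
  T[4,:] = [+0.0174 -0.1221 +0.0756 +0.0465 +0.0000]
moduli |λ_i(T)| = 0.2440, 0.1821, 0.1821, 0.1765, 0.0382.
ρ = 0.2440; 0.2440 < 1 ⇒ converges.

0.2440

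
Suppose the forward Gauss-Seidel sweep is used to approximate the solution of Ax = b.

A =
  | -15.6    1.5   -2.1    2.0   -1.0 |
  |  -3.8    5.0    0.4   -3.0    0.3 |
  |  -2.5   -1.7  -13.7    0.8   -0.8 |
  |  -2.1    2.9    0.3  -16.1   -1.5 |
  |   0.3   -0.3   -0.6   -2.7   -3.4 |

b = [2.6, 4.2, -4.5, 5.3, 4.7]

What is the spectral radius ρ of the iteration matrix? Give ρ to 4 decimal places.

0.2083

Split A = D + L + U, D = diag(-15.6, 5, -13.7, -16.1, -3.4).
Gauss-Seidel: T = -(D+L)⁻¹U, row 0 first, T[0,2] = -(-2.1)/(-15.6) = -0.1346; later rows by forward substitution.
  T[0,:] = [+0.0000 +0.0962 -0.1346 +0.1282 -0.0641]
  T[1,:] = [+0.0000 +0.0731 -0.1823 +0.6974 -0.1087]
  T[2,:] = [+0.0000 -0.0266 +0.0472 -0.0515 -0.0332]
  T[3,:] = [+0.0000 +0.0001 -0.0144 +0.1079 -0.1050]
  T[4,:] = [+0.0000 +0.0066 +0.0073 -0.1268 +0.0932]
eigenvalue magnitudes: 0.2083, 0.1400, 0.0310, 0.0041, 0.0000.
ρ = 0.2083; 0.2083 < 1, so it converges for any x₀.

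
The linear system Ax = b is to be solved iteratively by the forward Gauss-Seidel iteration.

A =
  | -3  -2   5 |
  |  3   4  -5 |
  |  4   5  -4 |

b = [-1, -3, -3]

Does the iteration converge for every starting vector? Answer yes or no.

Split A = D + L + U, D = diag(-3, 4, -4).
Gauss-Seidel: T = -(D+L)⁻¹U, row 0 first, T[0,1] = -(-2)/(-3) = -0.6667; later rows by forward substitution.
  T[0,:] = [+0.0000 -0.6667 +1.6667]
  T[1,:] = [+0.0000 +0.5000 +0.0000]
  T[2,:] = [+0.0000 -0.0417 +1.6667]
moduli |λ_i(T)| = 1.6667, 0.5000, 0.0000.
spectral radius ρ = 1.6667; 1.6667 > 1 ⇒ diverges.

no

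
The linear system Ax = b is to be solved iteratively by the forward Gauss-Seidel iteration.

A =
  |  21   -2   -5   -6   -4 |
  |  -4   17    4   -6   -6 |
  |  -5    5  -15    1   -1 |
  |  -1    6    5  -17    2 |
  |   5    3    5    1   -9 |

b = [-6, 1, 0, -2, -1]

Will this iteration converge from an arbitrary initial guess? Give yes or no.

A = D + L + U where D = diag(21, 17, -15, -17, -9).
Gauss-Seidel: T = -(D+L)⁻¹U, row 0 first, T[0,1] = -(-2)/(21) = +0.0952; later rows by forward substitution.
  T[0,:] = [+0.0000 +0.0952 +0.2381 +0.2857 +0.1905]
  T[1,:] = [+0.0000 +0.0224 -0.1793 +0.4202 +0.3978]
  T[2,:] = [+0.0000 -0.0243 -0.1391 +0.1115 +0.0024]
  T[3,:] = [+0.0000 -0.0048 -0.1182 +0.1643 +0.2475]
  T[4,:] = [+0.0000 +0.0464 -0.0179 +0.3790 +0.2673]
|roots of det(T-λI)|: 0.5519, 0.1480, 0.1480, 0.0081, 0.0000.
ρ = 0.5519; 0.5519 < 1: convergent.

yes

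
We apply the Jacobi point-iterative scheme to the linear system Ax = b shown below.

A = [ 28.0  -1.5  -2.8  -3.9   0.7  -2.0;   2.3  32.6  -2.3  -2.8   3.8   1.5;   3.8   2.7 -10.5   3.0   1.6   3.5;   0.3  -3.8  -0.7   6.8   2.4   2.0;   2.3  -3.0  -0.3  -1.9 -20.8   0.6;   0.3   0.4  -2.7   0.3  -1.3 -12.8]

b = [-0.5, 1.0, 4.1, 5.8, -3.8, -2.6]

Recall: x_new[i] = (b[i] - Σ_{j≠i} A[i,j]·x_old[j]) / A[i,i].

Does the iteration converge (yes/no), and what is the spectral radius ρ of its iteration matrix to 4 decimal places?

Split A = D + L + U, D = diag(28, 32.6, -10.5, 6.8, -20.8, -12.8).
T_J = -D⁻¹(L+U): T[3,0] = -(0.3)/(6.8) = -0.0441; T[3,3] = 0.
  T[0,:] = [+0.0000 +0.0536 +0.1000 +0.1393 -0.0250 +0.0714]
  T[1,:] = [-0.0706 +0.0000 +0.0706 +0.0859 -0.1166 -0.0460]
  T[2,:] = [+0.3619 +0.2571 +0.0000 +0.2857 +0.1524 +0.3333]
  T[3,:] = [-0.0441 +0.5588 +0.1029 +0.0000 -0.3529 -0.2941]
  T[4,:] = [+0.1106 -0.1442 -0.0144 -0.0913 +0.0000 +0.0288]
  T[5,:] = [+0.0234 +0.0312 -0.2109 +0.0234 -0.1016 +0.0000]
eigenvalue magnitudes: 0.4465, 0.2263, 0.2263, 0.2002, 0.2002, 0.0620.
ρ(T) = max|λ| = 0.4465; 0.4465 < 1 ⇒ converges.

yes, ρ = 0.4465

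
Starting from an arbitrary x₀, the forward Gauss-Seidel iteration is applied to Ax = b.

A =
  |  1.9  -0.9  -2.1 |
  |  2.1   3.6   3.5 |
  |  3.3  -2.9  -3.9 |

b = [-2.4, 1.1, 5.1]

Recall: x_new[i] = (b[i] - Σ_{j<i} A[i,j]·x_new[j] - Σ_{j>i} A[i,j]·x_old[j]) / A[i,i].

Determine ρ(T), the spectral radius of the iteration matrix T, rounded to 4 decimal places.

A = D + L + U where D = diag(1.9, 3.6, -3.9).
T_GS = -(D+L)⁻¹U: row 0 first, T[0,1] = -(-0.9)/(1.9) = +0.4737; later rows by forward substitution.
  T[0,:] = [+0.0000  +0.4737  +1.1053]
  T[1,:] = [+0.0000  -0.2763  -1.6170]
  T[2,:] = [+0.0000  +0.6063  +2.1376]
eigenvalue magnitudes: 1.6208, 0.2404, 0.0000.
spectral radius ρ = 1.6208; 1.6208 > 1: divergent.

1.6208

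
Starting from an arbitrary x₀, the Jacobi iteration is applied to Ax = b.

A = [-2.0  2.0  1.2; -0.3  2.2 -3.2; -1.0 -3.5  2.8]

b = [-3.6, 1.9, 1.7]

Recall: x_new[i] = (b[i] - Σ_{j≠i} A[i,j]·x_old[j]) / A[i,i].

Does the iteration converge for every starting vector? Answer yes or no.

A = D + L + U where D = diag(-2, 2.2, 2.8).
Jacobi T = -D⁻¹(L+U): T[2,1] = -(-3.5)/(2.8) = +1.2500; T[2,2] = 0.
  T[0,:] = [+0.0000 +1.0000 +0.6000]
  T[1,:] = [+0.1364 +0.0000 +1.4545]
  T[2,:] = [+0.3571 +1.2500 +0.0000]
moduli |λ_i(T)| = 1.5993, 1.3003, 0.2990.
ρ(T) = max|λ| = 1.5993; 1.5993 > 1 ⇒ diverges.

no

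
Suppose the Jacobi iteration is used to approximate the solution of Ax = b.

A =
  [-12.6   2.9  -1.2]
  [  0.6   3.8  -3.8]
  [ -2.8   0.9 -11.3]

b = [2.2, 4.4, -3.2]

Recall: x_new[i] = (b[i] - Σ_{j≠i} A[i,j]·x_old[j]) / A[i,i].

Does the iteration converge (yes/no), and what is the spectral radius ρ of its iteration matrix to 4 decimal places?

Split A = D + L + U, D = diag(-12.6, 3.8, -11.3).
Jacobi: T = -D⁻¹(L+U), T[2,0] = -(-2.8)/(-11.3) = -0.2478; T[2,2] = 0.
  T[0,:] = [+0.0000 +0.2302 -0.0952]
  T[1,:] = [-0.1579 +0.0000 +1.0000]
  T[2,:] = [-0.2478 +0.0796 +0.0000]
|eigenvalues of T|: 0.4402, 0.3562, 0.3562.
ρ(T) = max|λ| = 0.4402; 0.4402 < 1 ⇒ converges.

yes, ρ = 0.4402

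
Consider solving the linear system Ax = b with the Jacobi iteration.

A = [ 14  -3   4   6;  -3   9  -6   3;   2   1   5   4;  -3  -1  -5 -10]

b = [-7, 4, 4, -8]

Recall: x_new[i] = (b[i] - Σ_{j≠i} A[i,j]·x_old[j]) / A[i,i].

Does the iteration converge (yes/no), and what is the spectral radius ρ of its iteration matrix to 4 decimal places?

Split A = D + L + U, D = diag(14, 9, 5, -10).
T_J = -D⁻¹(L+U): T[1,3] = -(3)/(9) = -0.3333; T[1,1] = 0.
  T[0,:] = [+0.0000 +0.2143 -0.2857 -0.4286]
  T[1,:] = [+0.3333 +0.0000 +0.6667 -0.3333]
  T[2,:] = [-0.4000 -0.2000 +0.0000 -0.8000]
  T[3,:] = [-0.3000 -0.1000 -0.5000 +0.0000]
moduli |λ_i(T)| = 0.8615, 0.4925, 0.4810, 0.1120.
ρ(T) = max|λ| = 0.8615; 0.8615 < 1, so it converges for any x₀.

yes, ρ = 0.8615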